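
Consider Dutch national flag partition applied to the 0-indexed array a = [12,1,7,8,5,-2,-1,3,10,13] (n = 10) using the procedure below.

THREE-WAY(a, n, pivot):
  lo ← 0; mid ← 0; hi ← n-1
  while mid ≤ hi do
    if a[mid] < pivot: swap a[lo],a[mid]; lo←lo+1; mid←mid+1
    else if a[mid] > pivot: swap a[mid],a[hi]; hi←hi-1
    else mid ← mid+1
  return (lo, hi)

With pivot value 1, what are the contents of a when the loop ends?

pivot = 1; lo=0, mid=0, hi=9
a[mid]=12>1: swap a[0],a[9]; hi=8 → [13,1,7,8,5,-2,-1,3,10,12]
a[mid]=13>1: swap a[0],a[8]; hi=7 → [10,1,7,8,5,-2,-1,3,13,12]
a[mid]=10>1: swap a[0],a[7]; hi=6 → [3,1,7,8,5,-2,-1,10,13,12]
a[mid]=3>1: swap a[0],a[6]; hi=5 → [-1,1,7,8,5,-2,3,10,13,12]
a[mid]=-1<1: swap a[0],a[0]; lo=1,mid=1 → [-1,1,7,8,5,-2,3,10,13,12]
a[mid]=1=1: mid=2
a[mid]=7>1: swap a[2],a[5]; hi=4 → [-1,1,-2,8,5,7,3,10,13,12]
a[mid]=-2<1: swap a[1],a[2]; lo=2,mid=3 → [-1,-2,1,8,5,7,3,10,13,12]
a[mid]=8>1: swap a[3],a[4]; hi=3 → [-1,-2,1,5,8,7,3,10,13,12]
a[mid]=5>1: swap a[3],a[3]; hi=2 → [-1,-2,1,5,8,7,3,10,13,12]
end: lo=2, hi=2; a = [-1,-2,1,5,8,7,3,10,13,12]

[-1,-2,1,5,8,7,3,10,13,12]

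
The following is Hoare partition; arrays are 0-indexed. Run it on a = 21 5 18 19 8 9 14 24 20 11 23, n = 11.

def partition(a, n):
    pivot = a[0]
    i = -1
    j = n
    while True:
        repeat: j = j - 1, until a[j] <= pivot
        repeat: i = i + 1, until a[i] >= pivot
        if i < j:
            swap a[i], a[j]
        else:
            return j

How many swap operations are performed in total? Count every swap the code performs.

pivot = a[0] = 21; i = -1, j = 11
j→9 (a[9]=11≤21), i→0 (a[0]=21≥21); i<j, swap → 11 5 18 19 8 9 14 24 20 21 23
j→8 (a[8]=20≤21), i→7 (a[7]=24≥21); i<j, swap → 11 5 18 19 8 9 14 20 24 21 23
j→7, i→8; i≥j, return j=7. a = 11 5 18 19 8 9 14 20 24 21 23

2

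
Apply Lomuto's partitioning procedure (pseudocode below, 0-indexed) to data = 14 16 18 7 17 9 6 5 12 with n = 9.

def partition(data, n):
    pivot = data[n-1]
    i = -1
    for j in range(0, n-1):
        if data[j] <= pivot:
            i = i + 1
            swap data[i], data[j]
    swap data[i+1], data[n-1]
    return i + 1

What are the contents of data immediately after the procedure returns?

pivot=12, i=-1
j=0: 14>12, skip
j=1: 16>12, skip
j=2: 18>12, skip
j=3: 7≤12, i=0, swap(0,3) ⇒ 7 16 18 14 17 9 6 5 12
j=4: 17>12, skip
j=5: 9≤12, i=1, swap(1,5) ⇒ 7 9 18 14 17 16 6 5 12
j=6: 6≤12, i=2, swap(2,6) ⇒ 7 9 6 14 17 16 18 5 12
j=7: 5≤12, i=3, swap(3,7) ⇒ 7 9 6 5 17 16 18 14 12
swap(4,8) ⇒ 7 9 6 5 12 16 18 14 17; return 4

7 9 6 5 12 16 18 14 17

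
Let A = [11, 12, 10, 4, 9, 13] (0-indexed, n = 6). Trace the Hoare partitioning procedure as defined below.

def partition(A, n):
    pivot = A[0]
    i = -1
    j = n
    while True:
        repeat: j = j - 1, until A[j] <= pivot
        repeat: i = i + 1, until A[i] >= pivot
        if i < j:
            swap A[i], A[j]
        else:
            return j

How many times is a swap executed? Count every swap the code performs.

pivot=11
j stops at 4 (9), i stops at 0 (11); swap ⇒ [9, 12, 10, 4, 11, 13]
j stops at 3 (4), i stops at 1 (12); swap ⇒ [9, 4, 10, 12, 11, 13]
j stops at 2, i stops at 3; i≥j ⇒ return 2. A=[9, 4, 10, 12, 11, 13]

2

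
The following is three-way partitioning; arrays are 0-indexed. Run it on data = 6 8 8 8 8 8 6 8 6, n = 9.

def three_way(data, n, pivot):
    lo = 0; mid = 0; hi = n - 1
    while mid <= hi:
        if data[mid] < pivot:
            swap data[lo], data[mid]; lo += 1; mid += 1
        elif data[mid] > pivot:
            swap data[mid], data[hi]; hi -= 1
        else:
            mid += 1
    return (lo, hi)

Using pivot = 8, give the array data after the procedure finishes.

6 6 6 8 8 8 8 8 8

pivot = 8; lo=0, mid=0, hi=8
data[mid]=6<8: swap data[0],data[0]; lo=1,mid=1 → 6 8 8 8 8 8 6 8 6
data[mid]=8=8: mid=2
data[mid]=8=8: mid=3
data[mid]=8=8: mid=4
data[mid]=8=8: mid=5
data[mid]=8=8: mid=6
data[mid]=6<8: swap data[1],data[6]; lo=2,mid=7 → 6 6 8 8 8 8 8 8 6
data[mid]=8=8: mid=8
data[mid]=6<8: swap data[2],data[8]; lo=3,mid=9 → 6 6 6 8 8 8 8 8 8
end: lo=3, hi=8; data = 6 6 6 8 8 8 8 8 8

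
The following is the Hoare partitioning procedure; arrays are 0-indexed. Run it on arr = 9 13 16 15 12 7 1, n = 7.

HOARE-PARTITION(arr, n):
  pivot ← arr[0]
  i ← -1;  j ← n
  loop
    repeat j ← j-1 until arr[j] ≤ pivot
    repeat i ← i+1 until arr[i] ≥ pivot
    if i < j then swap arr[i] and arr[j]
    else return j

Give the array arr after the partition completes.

1 7 16 15 12 13 9

pivot=9
j stops at 6 (1), i stops at 0 (9); swap ⇒ 1 13 16 15 12 7 9
j stops at 5 (7), i stops at 1 (13); swap ⇒ 1 7 16 15 12 13 9
j stops at 1, i stops at 2; i≥j ⇒ return 1. arr=1 7 16 15 12 13 9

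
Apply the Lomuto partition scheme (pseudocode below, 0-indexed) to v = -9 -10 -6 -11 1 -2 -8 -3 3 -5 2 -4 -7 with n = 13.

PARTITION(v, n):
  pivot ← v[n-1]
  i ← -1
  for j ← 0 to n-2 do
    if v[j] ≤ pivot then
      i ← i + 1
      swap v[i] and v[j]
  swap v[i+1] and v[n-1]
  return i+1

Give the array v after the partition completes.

pivot=-7, i=-1
j=0: -9≤-7, i=0, swap(0,0) ⇒ -9 -10 -6 -11 1 -2 -8 -3 3 -5 2 -4 -7
j=1: -10≤-7, i=1, swap(1,1) ⇒ -9 -10 -6 -11 1 -2 -8 -3 3 -5 2 -4 -7
j=2: -6>-7, skip
j=3: -11≤-7, i=2, swap(2,3) ⇒ -9 -10 -11 -6 1 -2 -8 -3 3 -5 2 -4 -7
j=4: 1>-7, skip
j=5: -2>-7, skip
j=6: -8≤-7, i=3, swap(3,6) ⇒ -9 -10 -11 -8 1 -2 -6 -3 3 -5 2 -4 -7
j=7: -3>-7, skip
j=8: 3>-7, skip
j=9: -5>-7, skip
j=10: 2>-7, skip
j=11: -4>-7, skip
swap(4,12) ⇒ -9 -10 -11 -8 -7 -2 -6 -3 3 -5 2 -4 1; return 4

-9 -10 -11 -8 -7 -2 -6 -3 3 -5 2 -4 1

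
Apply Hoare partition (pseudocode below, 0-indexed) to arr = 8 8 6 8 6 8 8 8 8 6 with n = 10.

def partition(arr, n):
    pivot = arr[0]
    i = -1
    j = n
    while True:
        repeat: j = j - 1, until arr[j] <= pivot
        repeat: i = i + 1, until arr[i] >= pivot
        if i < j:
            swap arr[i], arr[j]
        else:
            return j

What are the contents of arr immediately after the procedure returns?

pivot=8
j stops at 9 (6), i stops at 0 (8); swap ⇒ 6 8 6 8 6 8 8 8 8 8
j stops at 8 (8), i stops at 1 (8); swap ⇒ 6 8 6 8 6 8 8 8 8 8
j stops at 7 (8), i stops at 3 (8); swap ⇒ 6 8 6 8 6 8 8 8 8 8
j stops at 6 (8), i stops at 5 (8); swap ⇒ 6 8 6 8 6 8 8 8 8 8
j stops at 5, i stops at 6; i≥j ⇒ return 5. arr=6 8 6 8 6 8 8 8 8 8

6 8 6 8 6 8 8 8 8 8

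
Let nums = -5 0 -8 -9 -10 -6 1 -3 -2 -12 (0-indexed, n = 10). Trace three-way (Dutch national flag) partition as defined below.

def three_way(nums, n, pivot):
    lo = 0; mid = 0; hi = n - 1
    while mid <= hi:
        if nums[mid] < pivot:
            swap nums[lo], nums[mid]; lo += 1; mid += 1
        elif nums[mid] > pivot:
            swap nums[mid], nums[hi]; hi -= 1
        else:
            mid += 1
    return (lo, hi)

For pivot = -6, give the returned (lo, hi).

pivot = -6; lo=0, mid=0, hi=9
nums[mid]=-5>-6: swap nums[0],nums[9]; hi=8 → -12 0 -8 -9 -10 -6 1 -3 -2 -5
nums[mid]=-12<-6: swap nums[0],nums[0]; lo=1,mid=1 → -12 0 -8 -9 -10 -6 1 -3 -2 -5
nums[mid]=0>-6: swap nums[1],nums[8]; hi=7 → -12 -2 -8 -9 -10 -6 1 -3 0 -5
nums[mid]=-2>-6: swap nums[1],nums[7]; hi=6 → -12 -3 -8 -9 -10 -6 1 -2 0 -5
nums[mid]=-3>-6: swap nums[1],nums[6]; hi=5 → -12 1 -8 -9 -10 -6 -3 -2 0 -5
nums[mid]=1>-6: swap nums[1],nums[5]; hi=4 → -12 -6 -8 -9 -10 1 -3 -2 0 -5
nums[mid]=-6=-6: mid=2
nums[mid]=-8<-6: swap nums[1],nums[2]; lo=2,mid=3 → -12 -8 -6 -9 -10 1 -3 -2 0 -5
nums[mid]=-9<-6: swap nums[2],nums[3]; lo=3,mid=4 → -12 -8 -9 -6 -10 1 -3 -2 0 -5
nums[mid]=-10<-6: swap nums[3],nums[4]; lo=4,mid=5 → -12 -8 -9 -10 -6 1 -3 -2 0 -5
end: lo=4, hi=4; nums = -12 -8 -9 -10 -6 1 -3 -2 0 -5

(4, 4)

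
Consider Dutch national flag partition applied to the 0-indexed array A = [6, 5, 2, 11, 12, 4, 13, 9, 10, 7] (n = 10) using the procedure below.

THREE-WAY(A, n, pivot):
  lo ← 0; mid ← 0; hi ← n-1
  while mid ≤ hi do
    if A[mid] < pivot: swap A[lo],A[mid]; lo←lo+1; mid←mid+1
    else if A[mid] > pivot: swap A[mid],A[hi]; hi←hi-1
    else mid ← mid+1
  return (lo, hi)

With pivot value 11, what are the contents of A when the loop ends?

[6, 5, 2, 7, 4, 10, 9, 11, 13, 12]

pivot = 11; lo=0, mid=0, hi=9
A[mid]=6<11: swap A[0],A[0]; lo=1,mid=1 → [6, 5, 2, 11, 12, 4, 13, 9, 10, 7]
A[mid]=5<11: swap A[1],A[1]; lo=2,mid=2 → [6, 5, 2, 11, 12, 4, 13, 9, 10, 7]
A[mid]=2<11: swap A[2],A[2]; lo=3,mid=3 → [6, 5, 2, 11, 12, 4, 13, 9, 10, 7]
A[mid]=11=11: mid=4
A[mid]=12>11: swap A[4],A[9]; hi=8 → [6, 5, 2, 11, 7, 4, 13, 9, 10, 12]
A[mid]=7<11: swap A[3],A[4]; lo=4,mid=5 → [6, 5, 2, 7, 11, 4, 13, 9, 10, 12]
A[mid]=4<11: swap A[4],A[5]; lo=5,mid=6 → [6, 5, 2, 7, 4, 11, 13, 9, 10, 12]
A[mid]=13>11: swap A[6],A[8]; hi=7 → [6, 5, 2, 7, 4, 11, 10, 9, 13, 12]
A[mid]=10<11: swap A[5],A[6]; lo=6,mid=7 → [6, 5, 2, 7, 4, 10, 11, 9, 13, 12]
A[mid]=9<11: swap A[6],A[7]; lo=7,mid=8 → [6, 5, 2, 7, 4, 10, 9, 11, 13, 12]
end: lo=7, hi=7; A = [6, 5, 2, 7, 4, 10, 9, 11, 13, 12]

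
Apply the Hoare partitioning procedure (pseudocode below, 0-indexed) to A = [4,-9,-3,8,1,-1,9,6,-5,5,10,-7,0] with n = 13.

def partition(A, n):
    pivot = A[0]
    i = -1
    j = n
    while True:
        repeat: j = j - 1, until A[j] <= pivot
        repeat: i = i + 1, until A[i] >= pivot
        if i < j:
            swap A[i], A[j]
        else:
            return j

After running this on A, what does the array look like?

pivot=4
j stops at 12 (0), i stops at 0 (4); swap ⇒ [0,-9,-3,8,1,-1,9,6,-5,5,10,-7,4]
j stops at 11 (-7), i stops at 3 (8); swap ⇒ [0,-9,-3,-7,1,-1,9,6,-5,5,10,8,4]
j stops at 8 (-5), i stops at 6 (9); swap ⇒ [0,-9,-3,-7,1,-1,-5,6,9,5,10,8,4]
j stops at 6, i stops at 7; i≥j ⇒ return 6. A=[0,-9,-3,-7,1,-1,-5,6,9,5,10,8,4]

[0,-9,-3,-7,1,-1,-5,6,9,5,10,8,4]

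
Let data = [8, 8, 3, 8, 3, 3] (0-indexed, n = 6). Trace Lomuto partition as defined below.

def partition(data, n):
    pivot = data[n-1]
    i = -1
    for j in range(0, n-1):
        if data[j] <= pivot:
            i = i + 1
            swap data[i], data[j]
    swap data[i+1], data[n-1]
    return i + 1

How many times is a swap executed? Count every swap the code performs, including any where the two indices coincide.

3

pivot=3, i=-1
j=0: 8>3, skip
j=1: 8>3, skip
j=2: 3≤3, i=0, swap(0,2) ⇒ [3, 8, 8, 8, 3, 3]
j=3: 8>3, skip
j=4: 3≤3, i=1, swap(1,4) ⇒ [3, 3, 8, 8, 8, 3]
swap(2,5) ⇒ [3, 3, 3, 8, 8, 8]; return 2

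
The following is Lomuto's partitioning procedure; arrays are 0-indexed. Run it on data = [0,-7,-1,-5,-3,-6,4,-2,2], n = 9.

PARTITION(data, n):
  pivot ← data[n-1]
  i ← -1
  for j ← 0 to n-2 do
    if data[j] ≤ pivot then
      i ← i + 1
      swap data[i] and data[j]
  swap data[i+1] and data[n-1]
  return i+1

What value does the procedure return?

7

pivot = data[8] = 2; i = -1
j=0: data[0]=0 ≤ 2 → i=0, swap data[0],data[0] (no change) → [0,-7,-1,-5,-3,-6,4,-2,2]
j=1: data[1]=-7 ≤ 2 → i=1, swap data[1],data[1] (no change) → [0,-7,-1,-5,-3,-6,4,-2,2]
j=2: data[2]=-1 ≤ 2 → i=2, swap data[2],data[2] (no change) → [0,-7,-1,-5,-3,-6,4,-2,2]
j=3: data[3]=-5 ≤ 2 → i=3, swap data[3],data[3] (no change) → [0,-7,-1,-5,-3,-6,4,-2,2]
j=4: data[4]=-3 ≤ 2 → i=4, swap data[4],data[4] (no change) → [0,-7,-1,-5,-3,-6,4,-2,2]
j=5: data[5]=-6 ≤ 2 → i=5, swap data[5],data[5] (no change) → [0,-7,-1,-5,-3,-6,4,-2,2]
j=6: data[6]=4 > 2 → no swap
j=7: data[7]=-2 ≤ 2 → i=6, swap data[6],data[7] → [0,-7,-1,-5,-3,-6,-2,4,2]
final swap data[7],data[8] → [0,-7,-1,-5,-3,-6,-2,2,4]; return 7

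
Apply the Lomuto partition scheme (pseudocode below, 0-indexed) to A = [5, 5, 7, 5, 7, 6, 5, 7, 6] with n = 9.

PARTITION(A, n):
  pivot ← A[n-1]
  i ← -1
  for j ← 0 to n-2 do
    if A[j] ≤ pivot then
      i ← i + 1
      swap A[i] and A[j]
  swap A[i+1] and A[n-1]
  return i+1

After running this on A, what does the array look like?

pivot=6, i=-1
j=0: 5≤6, i=0, swap(0,0) ⇒ [5, 5, 7, 5, 7, 6, 5, 7, 6]
j=1: 5≤6, i=1, swap(1,1) ⇒ [5, 5, 7, 5, 7, 6, 5, 7, 6]
j=2: 7>6, skip
j=3: 5≤6, i=2, swap(2,3) ⇒ [5, 5, 5, 7, 7, 6, 5, 7, 6]
j=4: 7>6, skip
j=5: 6≤6, i=3, swap(3,5) ⇒ [5, 5, 5, 6, 7, 7, 5, 7, 6]
j=6: 5≤6, i=4, swap(4,6) ⇒ [5, 5, 5, 6, 5, 7, 7, 7, 6]
j=7: 7>6, skip
swap(5,8) ⇒ [5, 5, 5, 6, 5, 6, 7, 7, 7]; return 5

[5, 5, 5, 6, 5, 6, 7, 7, 7]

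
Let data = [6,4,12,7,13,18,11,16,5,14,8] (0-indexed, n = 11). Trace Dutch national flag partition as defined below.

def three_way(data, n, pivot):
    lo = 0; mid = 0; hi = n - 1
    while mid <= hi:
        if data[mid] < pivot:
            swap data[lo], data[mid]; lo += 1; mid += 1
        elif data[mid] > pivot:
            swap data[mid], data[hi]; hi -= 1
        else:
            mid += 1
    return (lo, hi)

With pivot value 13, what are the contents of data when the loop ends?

pivot = 13; lo=0, mid=0, hi=10
data[mid]=6<13: swap data[0],data[0]; lo=1,mid=1 → [6,4,12,7,13,18,11,16,5,14,8]
data[mid]=4<13: swap data[1],data[1]; lo=2,mid=2 → [6,4,12,7,13,18,11,16,5,14,8]
data[mid]=12<13: swap data[2],data[2]; lo=3,mid=3 → [6,4,12,7,13,18,11,16,5,14,8]
data[mid]=7<13: swap data[3],data[3]; lo=4,mid=4 → [6,4,12,7,13,18,11,16,5,14,8]
data[mid]=13=13: mid=5
data[mid]=18>13: swap data[5],data[10]; hi=9 → [6,4,12,7,13,8,11,16,5,14,18]
data[mid]=8<13: swap data[4],data[5]; lo=5,mid=6 → [6,4,12,7,8,13,11,16,5,14,18]
data[mid]=11<13: swap data[5],data[6]; lo=6,mid=7 → [6,4,12,7,8,11,13,16,5,14,18]
data[mid]=16>13: swap data[7],data[9]; hi=8 → [6,4,12,7,8,11,13,14,5,16,18]
data[mid]=14>13: swap data[7],data[8]; hi=7 → [6,4,12,7,8,11,13,5,14,16,18]
data[mid]=5<13: swap data[6],data[7]; lo=7,mid=8 → [6,4,12,7,8,11,5,13,14,16,18]
end: lo=7, hi=7; data = [6,4,12,7,8,11,5,13,14,16,18]

[6,4,12,7,8,11,5,13,14,16,18]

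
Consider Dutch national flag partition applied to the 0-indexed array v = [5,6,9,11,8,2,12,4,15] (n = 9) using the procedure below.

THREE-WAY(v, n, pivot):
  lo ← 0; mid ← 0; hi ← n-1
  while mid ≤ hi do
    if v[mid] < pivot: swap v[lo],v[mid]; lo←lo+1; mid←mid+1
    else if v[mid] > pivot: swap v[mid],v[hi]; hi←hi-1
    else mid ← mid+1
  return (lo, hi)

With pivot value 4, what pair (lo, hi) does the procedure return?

(1, 1)

lo=0 mid=0 hi=8
5>4: swap(0,8), hi=7 ⇒ [15,6,9,11,8,2,12,4,5]
15>4: swap(0,7), hi=6 ⇒ [4,6,9,11,8,2,12,15,5]
4=4: mid=1
6>4: swap(1,6), hi=5 ⇒ [4,12,9,11,8,2,6,15,5]
12>4: swap(1,5), hi=4 ⇒ [4,2,9,11,8,12,6,15,5]
2<4: swap(0,1), lo=1 mid=2 ⇒ [2,4,9,11,8,12,6,15,5]
9>4: swap(2,4), hi=3 ⇒ [2,4,8,11,9,12,6,15,5]
8>4: swap(2,3), hi=2 ⇒ [2,4,11,8,9,12,6,15,5]
11>4: swap(2,2), hi=1 ⇒ [2,4,11,8,9,12,6,15,5]
done. lo=1 hi=1; v=[2,4,11,8,9,12,6,15,5]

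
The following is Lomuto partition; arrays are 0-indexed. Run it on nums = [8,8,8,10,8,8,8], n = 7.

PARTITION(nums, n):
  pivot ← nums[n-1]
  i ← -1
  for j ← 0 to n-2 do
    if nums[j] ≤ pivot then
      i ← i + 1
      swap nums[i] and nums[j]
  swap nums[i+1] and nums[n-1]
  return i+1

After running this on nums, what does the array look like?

pivot = nums[6] = 8; i = -1
j=0: nums[0]=8 ≤ 8 → i=0, swap nums[0],nums[0] (no change) → [8,8,8,10,8,8,8]
j=1: nums[1]=8 ≤ 8 → i=1, swap nums[1],nums[1] (no change) → [8,8,8,10,8,8,8]
j=2: nums[2]=8 ≤ 8 → i=2, swap nums[2],nums[2] (no change) → [8,8,8,10,8,8,8]
j=3: nums[3]=10 > 8 → no swap
j=4: nums[4]=8 ≤ 8 → i=3, swap nums[3],nums[4] → [8,8,8,8,10,8,8]
j=5: nums[5]=8 ≤ 8 → i=4, swap nums[4],nums[5] → [8,8,8,8,8,10,8]
final swap nums[5],nums[6] → [8,8,8,8,8,8,10]; return 5

[8,8,8,8,8,8,10]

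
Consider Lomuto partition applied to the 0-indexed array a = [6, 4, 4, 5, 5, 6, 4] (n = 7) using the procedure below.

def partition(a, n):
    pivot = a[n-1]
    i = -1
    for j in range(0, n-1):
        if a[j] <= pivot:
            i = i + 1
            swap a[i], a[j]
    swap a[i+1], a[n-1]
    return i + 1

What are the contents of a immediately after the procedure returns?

[4, 4, 4, 5, 5, 6, 6]

pivot=4, i=-1
j=0: 6>4, skip
j=1: 4≤4, i=0, swap(0,1) ⇒ [4, 6, 4, 5, 5, 6, 4]
j=2: 4≤4, i=1, swap(1,2) ⇒ [4, 4, 6, 5, 5, 6, 4]
j=3: 5>4, skip
j=4: 5>4, skip
j=5: 6>4, skip
swap(2,6) ⇒ [4, 4, 4, 5, 5, 6, 6]; return 2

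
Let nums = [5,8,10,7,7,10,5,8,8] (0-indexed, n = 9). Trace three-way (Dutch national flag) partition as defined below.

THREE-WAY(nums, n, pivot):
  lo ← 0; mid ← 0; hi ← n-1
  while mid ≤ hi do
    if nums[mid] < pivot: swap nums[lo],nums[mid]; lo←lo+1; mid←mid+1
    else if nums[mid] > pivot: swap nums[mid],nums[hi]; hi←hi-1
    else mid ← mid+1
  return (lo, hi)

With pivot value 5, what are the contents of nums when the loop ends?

[5,5,7,7,10,10,8,8,8]

pivot = 5; lo=0, mid=0, hi=8
nums[mid]=5=5: mid=1
nums[mid]=8>5: swap nums[1],nums[8]; hi=7 → [5,8,10,7,7,10,5,8,8]
nums[mid]=8>5: swap nums[1],nums[7]; hi=6 → [5,8,10,7,7,10,5,8,8]
nums[mid]=8>5: swap nums[1],nums[6]; hi=5 → [5,5,10,7,7,10,8,8,8]
nums[mid]=5=5: mid=2
nums[mid]=10>5: swap nums[2],nums[5]; hi=4 → [5,5,10,7,7,10,8,8,8]
nums[mid]=10>5: swap nums[2],nums[4]; hi=3 → [5,5,7,7,10,10,8,8,8]
nums[mid]=7>5: swap nums[2],nums[3]; hi=2 → [5,5,7,7,10,10,8,8,8]
nums[mid]=7>5: swap nums[2],nums[2]; hi=1 → [5,5,7,7,10,10,8,8,8]
end: lo=0, hi=1; nums = [5,5,7,7,10,10,8,8,8]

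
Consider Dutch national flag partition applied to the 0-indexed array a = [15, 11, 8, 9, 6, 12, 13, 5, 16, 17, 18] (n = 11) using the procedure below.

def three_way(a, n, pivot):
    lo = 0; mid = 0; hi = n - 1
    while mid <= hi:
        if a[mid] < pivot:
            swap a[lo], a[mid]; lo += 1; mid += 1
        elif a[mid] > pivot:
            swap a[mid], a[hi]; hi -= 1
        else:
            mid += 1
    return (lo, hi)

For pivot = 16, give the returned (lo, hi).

lo=0 mid=0 hi=10
15<16: swap(0,0), lo=1 mid=1 ⇒ [15, 11, 8, 9, 6, 12, 13, 5, 16, 17, 18]
11<16: swap(1,1), lo=2 mid=2 ⇒ [15, 11, 8, 9, 6, 12, 13, 5, 16, 17, 18]
8<16: swap(2,2), lo=3 mid=3 ⇒ [15, 11, 8, 9, 6, 12, 13, 5, 16, 17, 18]
9<16: swap(3,3), lo=4 mid=4 ⇒ [15, 11, 8, 9, 6, 12, 13, 5, 16, 17, 18]
6<16: swap(4,4), lo=5 mid=5 ⇒ [15, 11, 8, 9, 6, 12, 13, 5, 16, 17, 18]
12<16: swap(5,5), lo=6 mid=6 ⇒ [15, 11, 8, 9, 6, 12, 13, 5, 16, 17, 18]
13<16: swap(6,6), lo=7 mid=7 ⇒ [15, 11, 8, 9, 6, 12, 13, 5, 16, 17, 18]
5<16: swap(7,7), lo=8 mid=8 ⇒ [15, 11, 8, 9, 6, 12, 13, 5, 16, 17, 18]
16=16: mid=9
17>16: swap(9,10), hi=9 ⇒ [15, 11, 8, 9, 6, 12, 13, 5, 16, 18, 17]
18>16: swap(9,9), hi=8 ⇒ [15, 11, 8, 9, 6, 12, 13, 5, 16, 18, 17]
done. lo=8 hi=8; a=[15, 11, 8, 9, 6, 12, 13, 5, 16, 18, 17]

(8, 8)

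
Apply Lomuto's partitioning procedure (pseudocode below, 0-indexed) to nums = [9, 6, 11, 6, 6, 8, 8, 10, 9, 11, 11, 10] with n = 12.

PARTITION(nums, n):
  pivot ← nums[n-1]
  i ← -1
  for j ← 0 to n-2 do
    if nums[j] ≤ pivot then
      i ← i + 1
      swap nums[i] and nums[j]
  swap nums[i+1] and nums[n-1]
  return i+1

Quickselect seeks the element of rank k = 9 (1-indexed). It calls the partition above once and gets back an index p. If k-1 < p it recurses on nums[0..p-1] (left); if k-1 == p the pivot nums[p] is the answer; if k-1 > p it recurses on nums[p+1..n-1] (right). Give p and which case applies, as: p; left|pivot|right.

8; pivot

pivot = nums[11] = 10; i = -1
j=0: nums[0]=9 ≤ 10 → i=0, swap nums[0],nums[0] (no change) → [9, 6, 11, 6, 6, 8, 8, 10, 9, 11, 11, 10]
j=1: nums[1]=6 ≤ 10 → i=1, swap nums[1],nums[1] (no change) → [9, 6, 11, 6, 6, 8, 8, 10, 9, 11, 11, 10]
j=2: nums[2]=11 > 10 → no swap
j=3: nums[3]=6 ≤ 10 → i=2, swap nums[2],nums[3] → [9, 6, 6, 11, 6, 8, 8, 10, 9, 11, 11, 10]
j=4: nums[4]=6 ≤ 10 → i=3, swap nums[3],nums[4] → [9, 6, 6, 6, 11, 8, 8, 10, 9, 11, 11, 10]
j=5: nums[5]=8 ≤ 10 → i=4, swap nums[4],nums[5] → [9, 6, 6, 6, 8, 11, 8, 10, 9, 11, 11, 10]
j=6: nums[6]=8 ≤ 10 → i=5, swap nums[5],nums[6] → [9, 6, 6, 6, 8, 8, 11, 10, 9, 11, 11, 10]
j=7: nums[7]=10 ≤ 10 → i=6, swap nums[6],nums[7] → [9, 6, 6, 6, 8, 8, 10, 11, 9, 11, 11, 10]
j=8: nums[8]=9 ≤ 10 → i=7, swap nums[7],nums[8] → [9, 6, 6, 6, 8, 8, 10, 9, 11, 11, 11, 10]
j=9: nums[9]=11 > 10 → no swap
j=10: nums[10]=11 > 10 → no swap
final swap nums[8],nums[11] → [9, 6, 6, 6, 8, 8, 10, 9, 10, 11, 11, 11]; return 8
p = 8; k-1 = 8 == 8 ⇒ pivot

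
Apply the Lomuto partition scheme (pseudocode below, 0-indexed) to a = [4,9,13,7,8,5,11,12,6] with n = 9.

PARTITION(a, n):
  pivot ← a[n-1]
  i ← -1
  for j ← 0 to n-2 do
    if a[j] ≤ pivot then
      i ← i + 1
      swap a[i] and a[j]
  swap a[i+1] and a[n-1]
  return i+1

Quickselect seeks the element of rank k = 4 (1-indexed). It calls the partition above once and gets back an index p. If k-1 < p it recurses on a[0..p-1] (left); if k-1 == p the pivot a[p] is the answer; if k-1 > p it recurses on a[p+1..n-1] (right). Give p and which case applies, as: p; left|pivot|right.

2; right

pivot = a[8] = 6; i = -1
j=0: a[0]=4 ≤ 6 → i=0, swap a[0],a[0] (no change) → [4,9,13,7,8,5,11,12,6]
j=1: a[1]=9 > 6 → no swap
j=2: a[2]=13 > 6 → no swap
j=3: a[3]=7 > 6 → no swap
j=4: a[4]=8 > 6 → no swap
j=5: a[5]=5 ≤ 6 → i=1, swap a[1],a[5] → [4,5,13,7,8,9,11,12,6]
j=6: a[6]=11 > 6 → no swap
j=7: a[7]=12 > 6 → no swap
final swap a[2],a[8] → [4,5,6,7,8,9,11,12,13]; return 2
p = 2; k-1 = 3 > 2 ⇒ right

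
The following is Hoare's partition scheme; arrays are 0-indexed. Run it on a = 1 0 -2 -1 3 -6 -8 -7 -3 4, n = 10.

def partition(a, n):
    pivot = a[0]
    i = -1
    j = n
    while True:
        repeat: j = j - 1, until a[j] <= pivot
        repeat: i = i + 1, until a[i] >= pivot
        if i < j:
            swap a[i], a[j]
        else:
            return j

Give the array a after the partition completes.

-3 0 -2 -1 -7 -6 -8 3 1 4

pivot = a[0] = 1; i = -1, j = 10
j→8 (a[8]=-3≤1), i→0 (a[0]=1≥1); i<j, swap → -3 0 -2 -1 3 -6 -8 -7 1 4
j→7 (a[7]=-7≤1), i→4 (a[4]=3≥1); i<j, swap → -3 0 -2 -1 -7 -6 -8 3 1 4
j→6, i→7; i≥j, return j=6. a = -3 0 -2 -1 -7 -6 -8 3 1 4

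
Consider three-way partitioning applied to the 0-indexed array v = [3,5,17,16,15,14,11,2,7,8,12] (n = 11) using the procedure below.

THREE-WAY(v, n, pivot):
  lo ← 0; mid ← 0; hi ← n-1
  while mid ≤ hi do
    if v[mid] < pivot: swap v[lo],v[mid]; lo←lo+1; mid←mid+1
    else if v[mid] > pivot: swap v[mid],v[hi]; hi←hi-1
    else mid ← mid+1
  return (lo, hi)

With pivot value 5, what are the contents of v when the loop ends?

[3,2,5,15,14,11,16,7,8,12,17]

pivot = 5; lo=0, mid=0, hi=10
v[mid]=3<5: swap v[0],v[0]; lo=1,mid=1 → [3,5,17,16,15,14,11,2,7,8,12]
v[mid]=5=5: mid=2
v[mid]=17>5: swap v[2],v[10]; hi=9 → [3,5,12,16,15,14,11,2,7,8,17]
v[mid]=12>5: swap v[2],v[9]; hi=8 → [3,5,8,16,15,14,11,2,7,12,17]
v[mid]=8>5: swap v[2],v[8]; hi=7 → [3,5,7,16,15,14,11,2,8,12,17]
v[mid]=7>5: swap v[2],v[7]; hi=6 → [3,5,2,16,15,14,11,7,8,12,17]
v[mid]=2<5: swap v[1],v[2]; lo=2,mid=3 → [3,2,5,16,15,14,11,7,8,12,17]
v[mid]=16>5: swap v[3],v[6]; hi=5 → [3,2,5,11,15,14,16,7,8,12,17]
v[mid]=11>5: swap v[3],v[5]; hi=4 → [3,2,5,14,15,11,16,7,8,12,17]
v[mid]=14>5: swap v[3],v[4]; hi=3 → [3,2,5,15,14,11,16,7,8,12,17]
v[mid]=15>5: swap v[3],v[3]; hi=2 → [3,2,5,15,14,11,16,7,8,12,17]
end: lo=2, hi=2; v = [3,2,5,15,14,11,16,7,8,12,17]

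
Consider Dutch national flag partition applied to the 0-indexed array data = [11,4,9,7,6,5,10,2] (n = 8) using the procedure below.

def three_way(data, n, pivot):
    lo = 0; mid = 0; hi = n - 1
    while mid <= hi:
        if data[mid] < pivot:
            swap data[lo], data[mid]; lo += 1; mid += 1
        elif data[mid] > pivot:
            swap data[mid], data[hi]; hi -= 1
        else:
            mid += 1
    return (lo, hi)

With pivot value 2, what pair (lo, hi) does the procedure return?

(0, 0)

lo=0 mid=0 hi=7
11>2: swap(0,7), hi=6 ⇒ [2,4,9,7,6,5,10,11]
2=2: mid=1
4>2: swap(1,6), hi=5 ⇒ [2,10,9,7,6,5,4,11]
10>2: swap(1,5), hi=4 ⇒ [2,5,9,7,6,10,4,11]
5>2: swap(1,4), hi=3 ⇒ [2,6,9,7,5,10,4,11]
6>2: swap(1,3), hi=2 ⇒ [2,7,9,6,5,10,4,11]
7>2: swap(1,2), hi=1 ⇒ [2,9,7,6,5,10,4,11]
9>2: swap(1,1), hi=0 ⇒ [2,9,7,6,5,10,4,11]
done. lo=0 hi=0; data=[2,9,7,6,5,10,4,11]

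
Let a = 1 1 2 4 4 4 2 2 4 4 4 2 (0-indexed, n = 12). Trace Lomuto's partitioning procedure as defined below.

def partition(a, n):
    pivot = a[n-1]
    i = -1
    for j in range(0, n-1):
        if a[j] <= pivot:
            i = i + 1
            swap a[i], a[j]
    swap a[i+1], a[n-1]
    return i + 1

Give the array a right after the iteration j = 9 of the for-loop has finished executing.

1 1 2 2 2 4 4 4 4 4 4 2

pivot=2, i=-1
j=0: 1≤2, i=0, swap(0,0) ⇒ 1 1 2 4 4 4 2 2 4 4 4 2
j=1: 1≤2, i=1, swap(1,1) ⇒ 1 1 2 4 4 4 2 2 4 4 4 2
j=2: 2≤2, i=2, swap(2,2) ⇒ 1 1 2 4 4 4 2 2 4 4 4 2
j=3: 4>2, skip
j=4: 4>2, skip
j=5: 4>2, skip
j=6: 2≤2, i=3, swap(3,6) ⇒ 1 1 2 2 4 4 4 2 4 4 4 2
j=7: 2≤2, i=4, swap(4,7) ⇒ 1 1 2 2 2 4 4 4 4 4 4 2
j=8: 4>2, skip
j=9: 4>2, skip
(after j=9) a = 1 1 2 2 2 4 4 4 4 4 4 2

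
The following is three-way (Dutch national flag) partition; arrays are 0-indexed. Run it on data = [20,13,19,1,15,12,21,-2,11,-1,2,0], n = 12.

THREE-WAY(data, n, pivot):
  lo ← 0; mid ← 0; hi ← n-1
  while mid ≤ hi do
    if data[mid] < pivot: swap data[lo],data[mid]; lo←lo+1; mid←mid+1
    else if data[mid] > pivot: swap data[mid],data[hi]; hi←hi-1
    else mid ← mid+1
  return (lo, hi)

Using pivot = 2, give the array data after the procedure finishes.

lo=0 mid=0 hi=11
20>2: swap(0,11), hi=10 ⇒ [0,13,19,1,15,12,21,-2,11,-1,2,20]
0<2: swap(0,0), lo=1 mid=1 ⇒ [0,13,19,1,15,12,21,-2,11,-1,2,20]
13>2: swap(1,10), hi=9 ⇒ [0,2,19,1,15,12,21,-2,11,-1,13,20]
2=2: mid=2
19>2: swap(2,9), hi=8 ⇒ [0,2,-1,1,15,12,21,-2,11,19,13,20]
-1<2: swap(1,2), lo=2 mid=3 ⇒ [0,-1,2,1,15,12,21,-2,11,19,13,20]
1<2: swap(2,3), lo=3 mid=4 ⇒ [0,-1,1,2,15,12,21,-2,11,19,13,20]
15>2: swap(4,8), hi=7 ⇒ [0,-1,1,2,11,12,21,-2,15,19,13,20]
11>2: swap(4,7), hi=6 ⇒ [0,-1,1,2,-2,12,21,11,15,19,13,20]
-2<2: swap(3,4), lo=4 mid=5 ⇒ [0,-1,1,-2,2,12,21,11,15,19,13,20]
12>2: swap(5,6), hi=5 ⇒ [0,-1,1,-2,2,21,12,11,15,19,13,20]
21>2: swap(5,5), hi=4 ⇒ [0,-1,1,-2,2,21,12,11,15,19,13,20]
done. lo=4 hi=4; data=[0,-1,1,-2,2,21,12,11,15,19,13,20]

[0,-1,1,-2,2,21,12,11,15,19,13,20]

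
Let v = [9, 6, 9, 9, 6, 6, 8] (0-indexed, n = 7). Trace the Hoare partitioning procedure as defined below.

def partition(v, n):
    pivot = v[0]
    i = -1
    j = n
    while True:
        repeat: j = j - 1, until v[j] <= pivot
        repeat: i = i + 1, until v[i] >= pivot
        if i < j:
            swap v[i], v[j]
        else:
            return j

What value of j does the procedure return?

3

pivot=9
j stops at 6 (8), i stops at 0 (9); swap ⇒ [8, 6, 9, 9, 6, 6, 9]
j stops at 5 (6), i stops at 2 (9); swap ⇒ [8, 6, 6, 9, 6, 9, 9]
j stops at 4 (6), i stops at 3 (9); swap ⇒ [8, 6, 6, 6, 9, 9, 9]
j stops at 3, i stops at 4; i≥j ⇒ return 3. v=[8, 6, 6, 6, 9, 9, 9]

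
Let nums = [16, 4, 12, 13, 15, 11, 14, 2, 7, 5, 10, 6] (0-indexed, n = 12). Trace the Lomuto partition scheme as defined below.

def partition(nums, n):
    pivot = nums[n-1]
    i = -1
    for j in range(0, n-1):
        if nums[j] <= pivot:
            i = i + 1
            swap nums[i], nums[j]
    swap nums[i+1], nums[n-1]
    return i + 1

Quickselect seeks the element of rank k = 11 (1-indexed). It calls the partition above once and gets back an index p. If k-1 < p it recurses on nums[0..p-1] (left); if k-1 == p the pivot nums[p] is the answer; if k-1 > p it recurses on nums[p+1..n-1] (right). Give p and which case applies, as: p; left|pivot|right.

3; right

pivot = nums[11] = 6; i = -1
j=0: nums[0]=16 > 6 → no swap
j=1: nums[1]=4 ≤ 6 → i=0, swap nums[0],nums[1] → [4, 16, 12, 13, 15, 11, 14, 2, 7, 5, 10, 6]
j=2: nums[2]=12 > 6 → no swap
j=3: nums[3]=13 > 6 → no swap
j=4: nums[4]=15 > 6 → no swap
j=5: nums[5]=11 > 6 → no swap
j=6: nums[6]=14 > 6 → no swap
j=7: nums[7]=2 ≤ 6 → i=1, swap nums[1],nums[7] → [4, 2, 12, 13, 15, 11, 14, 16, 7, 5, 10, 6]
j=8: nums[8]=7 > 6 → no swap
j=9: nums[9]=5 ≤ 6 → i=2, swap nums[2],nums[9] → [4, 2, 5, 13, 15, 11, 14, 16, 7, 12, 10, 6]
j=10: nums[10]=10 > 6 → no swap
final swap nums[3],nums[11] → [4, 2, 5, 6, 15, 11, 14, 16, 7, 12, 10, 13]; return 3
p = 3; k-1 = 10 > 3 ⇒ right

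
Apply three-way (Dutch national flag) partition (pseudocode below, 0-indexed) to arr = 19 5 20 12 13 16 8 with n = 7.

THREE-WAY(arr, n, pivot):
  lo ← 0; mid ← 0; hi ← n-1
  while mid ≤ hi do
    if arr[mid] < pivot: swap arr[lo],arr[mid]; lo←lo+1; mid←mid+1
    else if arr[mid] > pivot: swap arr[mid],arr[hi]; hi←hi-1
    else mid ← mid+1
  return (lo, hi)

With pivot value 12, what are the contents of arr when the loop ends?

8 5 12 13 16 20 19

pivot = 12; lo=0, mid=0, hi=6
arr[mid]=19>12: swap arr[0],arr[6]; hi=5 → 8 5 20 12 13 16 19
arr[mid]=8<12: swap arr[0],arr[0]; lo=1,mid=1 → 8 5 20 12 13 16 19
arr[mid]=5<12: swap arr[1],arr[1]; lo=2,mid=2 → 8 5 20 12 13 16 19
arr[mid]=20>12: swap arr[2],arr[5]; hi=4 → 8 5 16 12 13 20 19
arr[mid]=16>12: swap arr[2],arr[4]; hi=3 → 8 5 13 12 16 20 19
arr[mid]=13>12: swap arr[2],arr[3]; hi=2 → 8 5 12 13 16 20 19
arr[mid]=12=12: mid=3
end: lo=2, hi=2; arr = 8 5 12 13 16 20 19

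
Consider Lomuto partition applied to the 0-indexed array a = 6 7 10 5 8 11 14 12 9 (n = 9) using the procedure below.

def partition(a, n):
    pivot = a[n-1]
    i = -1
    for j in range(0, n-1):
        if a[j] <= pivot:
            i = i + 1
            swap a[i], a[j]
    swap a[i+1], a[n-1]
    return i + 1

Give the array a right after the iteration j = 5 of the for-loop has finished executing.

pivot = a[8] = 9; i = -1
j=0: a[0]=6 ≤ 9 → i=0, swap a[0],a[0] (no change) → 6 7 10 5 8 11 14 12 9
j=1: a[1]=7 ≤ 9 → i=1, swap a[1],a[1] (no change) → 6 7 10 5 8 11 14 12 9
j=2: a[2]=10 > 9 → no swap
j=3: a[3]=5 ≤ 9 → i=2, swap a[2],a[3] → 6 7 5 10 8 11 14 12 9
j=4: a[4]=8 ≤ 9 → i=3, swap a[3],a[4] → 6 7 5 8 10 11 14 12 9
j=5: a[5]=11 > 9 → no swap
(after j=5) a = 6 7 5 8 10 11 14 12 9

6 7 5 8 10 11 14 12 9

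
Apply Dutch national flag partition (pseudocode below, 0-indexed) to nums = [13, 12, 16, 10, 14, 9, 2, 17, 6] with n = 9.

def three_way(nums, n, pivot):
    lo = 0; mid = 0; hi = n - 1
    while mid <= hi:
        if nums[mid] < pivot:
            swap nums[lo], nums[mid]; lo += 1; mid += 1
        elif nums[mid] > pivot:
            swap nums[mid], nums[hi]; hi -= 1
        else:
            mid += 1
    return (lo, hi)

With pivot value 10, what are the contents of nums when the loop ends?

[6, 2, 9, 10, 14, 16, 17, 12, 13]

pivot = 10; lo=0, mid=0, hi=8
nums[mid]=13>10: swap nums[0],nums[8]; hi=7 → [6, 12, 16, 10, 14, 9, 2, 17, 13]
nums[mid]=6<10: swap nums[0],nums[0]; lo=1,mid=1 → [6, 12, 16, 10, 14, 9, 2, 17, 13]
nums[mid]=12>10: swap nums[1],nums[7]; hi=6 → [6, 17, 16, 10, 14, 9, 2, 12, 13]
nums[mid]=17>10: swap nums[1],nums[6]; hi=5 → [6, 2, 16, 10, 14, 9, 17, 12, 13]
nums[mid]=2<10: swap nums[1],nums[1]; lo=2,mid=2 → [6, 2, 16, 10, 14, 9, 17, 12, 13]
nums[mid]=16>10: swap nums[2],nums[5]; hi=4 → [6, 2, 9, 10, 14, 16, 17, 12, 13]
nums[mid]=9<10: swap nums[2],nums[2]; lo=3,mid=3 → [6, 2, 9, 10, 14, 16, 17, 12, 13]
nums[mid]=10=10: mid=4
nums[mid]=14>10: swap nums[4],nums[4]; hi=3 → [6, 2, 9, 10, 14, 16, 17, 12, 13]
end: lo=3, hi=3; nums = [6, 2, 9, 10, 14, 16, 17, 12, 13]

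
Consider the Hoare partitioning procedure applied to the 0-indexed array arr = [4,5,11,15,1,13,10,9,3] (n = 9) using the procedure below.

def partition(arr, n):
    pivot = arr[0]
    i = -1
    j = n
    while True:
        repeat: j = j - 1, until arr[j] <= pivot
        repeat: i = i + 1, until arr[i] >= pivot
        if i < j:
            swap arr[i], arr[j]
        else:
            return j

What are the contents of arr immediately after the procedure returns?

pivot=4
j stops at 8 (3), i stops at 0 (4); swap ⇒ [3,5,11,15,1,13,10,9,4]
j stops at 4 (1), i stops at 1 (5); swap ⇒ [3,1,11,15,5,13,10,9,4]
j stops at 1, i stops at 2; i≥j ⇒ return 1. arr=[3,1,11,15,5,13,10,9,4]

[3,1,11,15,5,13,10,9,4]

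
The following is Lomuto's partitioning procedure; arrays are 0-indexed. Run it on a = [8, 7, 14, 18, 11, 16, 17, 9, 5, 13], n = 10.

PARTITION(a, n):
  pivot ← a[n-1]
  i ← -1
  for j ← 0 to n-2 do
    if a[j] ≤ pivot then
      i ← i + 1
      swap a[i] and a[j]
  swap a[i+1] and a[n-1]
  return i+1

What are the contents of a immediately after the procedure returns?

[8, 7, 11, 9, 5, 13, 17, 18, 14, 16]

pivot = a[9] = 13; i = -1
j=0: a[0]=8 ≤ 13 → i=0, swap a[0],a[0] (no change) → [8, 7, 14, 18, 11, 16, 17, 9, 5, 13]
j=1: a[1]=7 ≤ 13 → i=1, swap a[1],a[1] (no change) → [8, 7, 14, 18, 11, 16, 17, 9, 5, 13]
j=2: a[2]=14 > 13 → no swap
j=3: a[3]=18 > 13 → no swap
j=4: a[4]=11 ≤ 13 → i=2, swap a[2],a[4] → [8, 7, 11, 18, 14, 16, 17, 9, 5, 13]
j=5: a[5]=16 > 13 → no swap
j=6: a[6]=17 > 13 → no swap
j=7: a[7]=9 ≤ 13 → i=3, swap a[3],a[7] → [8, 7, 11, 9, 14, 16, 17, 18, 5, 13]
j=8: a[8]=5 ≤ 13 → i=4, swap a[4],a[8] → [8, 7, 11, 9, 5, 16, 17, 18, 14, 13]
final swap a[5],a[9] → [8, 7, 11, 9, 5, 13, 17, 18, 14, 16]; return 5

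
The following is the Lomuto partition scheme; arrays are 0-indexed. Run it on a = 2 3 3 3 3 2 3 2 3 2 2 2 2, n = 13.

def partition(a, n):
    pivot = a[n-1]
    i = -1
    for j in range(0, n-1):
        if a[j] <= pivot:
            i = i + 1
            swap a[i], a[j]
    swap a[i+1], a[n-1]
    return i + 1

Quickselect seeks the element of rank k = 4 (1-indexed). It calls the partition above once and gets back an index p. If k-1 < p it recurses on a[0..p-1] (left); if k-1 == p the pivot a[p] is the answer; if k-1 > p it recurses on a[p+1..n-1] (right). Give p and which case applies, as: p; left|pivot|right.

pivot=2, i=-1
j=0: 2≤2, i=0, swap(0,0) ⇒ 2 3 3 3 3 2 3 2 3 2 2 2 2
j=1: 3>2, skip
j=2: 3>2, skip
j=3: 3>2, skip
j=4: 3>2, skip
j=5: 2≤2, i=1, swap(1,5) ⇒ 2 2 3 3 3 3 3 2 3 2 2 2 2
j=6: 3>2, skip
j=7: 2≤2, i=2, swap(2,7) ⇒ 2 2 2 3 3 3 3 3 3 2 2 2 2
j=8: 3>2, skip
j=9: 2≤2, i=3, swap(3,9) ⇒ 2 2 2 2 3 3 3 3 3 3 2 2 2
j=10: 2≤2, i=4, swap(4,10) ⇒ 2 2 2 2 2 3 3 3 3 3 3 2 2
j=11: 2≤2, i=5, swap(5,11) ⇒ 2 2 2 2 2 2 3 3 3 3 3 3 2
swap(6,12) ⇒ 2 2 2 2 2 2 2 3 3 3 3 3 3; return 6
p = 6; k-1 = 3 < 6 ⇒ left

6; left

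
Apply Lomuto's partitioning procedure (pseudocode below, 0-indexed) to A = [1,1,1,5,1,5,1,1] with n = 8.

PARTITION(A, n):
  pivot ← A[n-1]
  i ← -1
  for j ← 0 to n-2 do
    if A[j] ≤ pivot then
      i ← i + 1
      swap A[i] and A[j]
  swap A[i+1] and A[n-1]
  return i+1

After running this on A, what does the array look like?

pivot = A[7] = 1; i = -1
j=0: A[0]=1 ≤ 1 → i=0, swap A[0],A[0] (no change) → [1,1,1,5,1,5,1,1]
j=1: A[1]=1 ≤ 1 → i=1, swap A[1],A[1] (no change) → [1,1,1,5,1,5,1,1]
j=2: A[2]=1 ≤ 1 → i=2, swap A[2],A[2] (no change) → [1,1,1,5,1,5,1,1]
j=3: A[3]=5 > 1 → no swap
j=4: A[4]=1 ≤ 1 → i=3, swap A[3],A[4] → [1,1,1,1,5,5,1,1]
j=5: A[5]=5 > 1 → no swap
j=6: A[6]=1 ≤ 1 → i=4, swap A[4],A[6] → [1,1,1,1,1,5,5,1]
final swap A[5],A[7] → [1,1,1,1,1,1,5,5]; return 5

[1,1,1,1,1,1,5,5]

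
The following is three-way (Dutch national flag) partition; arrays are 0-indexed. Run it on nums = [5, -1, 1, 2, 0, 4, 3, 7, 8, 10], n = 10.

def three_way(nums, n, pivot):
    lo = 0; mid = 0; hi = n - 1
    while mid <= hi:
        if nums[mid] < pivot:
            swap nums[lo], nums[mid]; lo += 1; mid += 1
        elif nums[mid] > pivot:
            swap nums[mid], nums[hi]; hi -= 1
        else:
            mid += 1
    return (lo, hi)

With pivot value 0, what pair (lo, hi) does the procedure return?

pivot = 0; lo=0, mid=0, hi=9
nums[mid]=5>0: swap nums[0],nums[9]; hi=8 → [10, -1, 1, 2, 0, 4, 3, 7, 8, 5]
nums[mid]=10>0: swap nums[0],nums[8]; hi=7 → [8, -1, 1, 2, 0, 4, 3, 7, 10, 5]
nums[mid]=8>0: swap nums[0],nums[7]; hi=6 → [7, -1, 1, 2, 0, 4, 3, 8, 10, 5]
nums[mid]=7>0: swap nums[0],nums[6]; hi=5 → [3, -1, 1, 2, 0, 4, 7, 8, 10, 5]
nums[mid]=3>0: swap nums[0],nums[5]; hi=4 → [4, -1, 1, 2, 0, 3, 7, 8, 10, 5]
nums[mid]=4>0: swap nums[0],nums[4]; hi=3 → [0, -1, 1, 2, 4, 3, 7, 8, 10, 5]
nums[mid]=0=0: mid=1
nums[mid]=-1<0: swap nums[0],nums[1]; lo=1,mid=2 → [-1, 0, 1, 2, 4, 3, 7, 8, 10, 5]
nums[mid]=1>0: swap nums[2],nums[3]; hi=2 → [-1, 0, 2, 1, 4, 3, 7, 8, 10, 5]
nums[mid]=2>0: swap nums[2],nums[2]; hi=1 → [-1, 0, 2, 1, 4, 3, 7, 8, 10, 5]
end: lo=1, hi=1; nums = [-1, 0, 2, 1, 4, 3, 7, 8, 10, 5]

(1, 1)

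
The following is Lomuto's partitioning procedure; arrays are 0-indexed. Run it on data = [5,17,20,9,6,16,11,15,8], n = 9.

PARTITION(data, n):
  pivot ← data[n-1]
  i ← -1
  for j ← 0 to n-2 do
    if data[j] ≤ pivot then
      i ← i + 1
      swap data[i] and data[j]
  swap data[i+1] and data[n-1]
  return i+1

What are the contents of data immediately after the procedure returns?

pivot=8, i=-1
j=0: 5≤8, i=0, swap(0,0) ⇒ [5,17,20,9,6,16,11,15,8]
j=1: 17>8, skip
j=2: 20>8, skip
j=3: 9>8, skip
j=4: 6≤8, i=1, swap(1,4) ⇒ [5,6,20,9,17,16,11,15,8]
j=5: 16>8, skip
j=6: 11>8, skip
j=7: 15>8, skip
swap(2,8) ⇒ [5,6,8,9,17,16,11,15,20]; return 2

[5,6,8,9,17,16,11,15,20]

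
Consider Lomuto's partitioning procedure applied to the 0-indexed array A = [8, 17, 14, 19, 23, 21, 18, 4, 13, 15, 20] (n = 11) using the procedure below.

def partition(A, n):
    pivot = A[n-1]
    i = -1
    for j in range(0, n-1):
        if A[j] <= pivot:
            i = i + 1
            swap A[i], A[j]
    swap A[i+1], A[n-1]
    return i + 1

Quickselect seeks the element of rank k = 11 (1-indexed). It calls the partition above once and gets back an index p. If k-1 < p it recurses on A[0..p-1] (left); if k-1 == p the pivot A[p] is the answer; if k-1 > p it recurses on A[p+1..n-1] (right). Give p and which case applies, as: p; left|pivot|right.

8; right

pivot = A[10] = 20; i = -1
j=0: A[0]=8 ≤ 20 → i=0, swap A[0],A[0] (no change) → [8, 17, 14, 19, 23, 21, 18, 4, 13, 15, 20]
j=1: A[1]=17 ≤ 20 → i=1, swap A[1],A[1] (no change) → [8, 17, 14, 19, 23, 21, 18, 4, 13, 15, 20]
j=2: A[2]=14 ≤ 20 → i=2, swap A[2],A[2] (no change) → [8, 17, 14, 19, 23, 21, 18, 4, 13, 15, 20]
j=3: A[3]=19 ≤ 20 → i=3, swap A[3],A[3] (no change) → [8, 17, 14, 19, 23, 21, 18, 4, 13, 15, 20]
j=4: A[4]=23 > 20 → no swap
j=5: A[5]=21 > 20 → no swap
j=6: A[6]=18 ≤ 20 → i=4, swap A[4],A[6] → [8, 17, 14, 19, 18, 21, 23, 4, 13, 15, 20]
j=7: A[7]=4 ≤ 20 → i=5, swap A[5],A[7] → [8, 17, 14, 19, 18, 4, 23, 21, 13, 15, 20]
j=8: A[8]=13 ≤ 20 → i=6, swap A[6],A[8] → [8, 17, 14, 19, 18, 4, 13, 21, 23, 15, 20]
j=9: A[9]=15 ≤ 20 → i=7, swap A[7],A[9] → [8, 17, 14, 19, 18, 4, 13, 15, 23, 21, 20]
final swap A[8],A[10] → [8, 17, 14, 19, 18, 4, 13, 15, 20, 21, 23]; return 8
p = 8; k-1 = 10 > 8 ⇒ right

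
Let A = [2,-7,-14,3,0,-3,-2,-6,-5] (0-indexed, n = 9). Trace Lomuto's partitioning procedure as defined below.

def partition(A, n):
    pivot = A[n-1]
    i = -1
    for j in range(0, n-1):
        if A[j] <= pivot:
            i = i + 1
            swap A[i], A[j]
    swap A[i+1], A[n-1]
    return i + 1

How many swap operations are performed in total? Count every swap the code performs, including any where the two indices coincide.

4

pivot = A[8] = -5; i = -1
j=0: A[0]=2 > -5 → no swap
j=1: A[1]=-7 ≤ -5 → i=0, swap A[0],A[1] → [-7,2,-14,3,0,-3,-2,-6,-5]
j=2: A[2]=-14 ≤ -5 → i=1, swap A[1],A[2] → [-7,-14,2,3,0,-3,-2,-6,-5]
j=3: A[3]=3 > -5 → no swap
j=4: A[4]=0 > -5 → no swap
j=5: A[5]=-3 > -5 → no swap
j=6: A[6]=-2 > -5 → no swap
j=7: A[7]=-6 ≤ -5 → i=2, swap A[2],A[7] → [-7,-14,-6,3,0,-3,-2,2,-5]
final swap A[3],A[8] → [-7,-14,-6,-5,0,-3,-2,2,3]; return 3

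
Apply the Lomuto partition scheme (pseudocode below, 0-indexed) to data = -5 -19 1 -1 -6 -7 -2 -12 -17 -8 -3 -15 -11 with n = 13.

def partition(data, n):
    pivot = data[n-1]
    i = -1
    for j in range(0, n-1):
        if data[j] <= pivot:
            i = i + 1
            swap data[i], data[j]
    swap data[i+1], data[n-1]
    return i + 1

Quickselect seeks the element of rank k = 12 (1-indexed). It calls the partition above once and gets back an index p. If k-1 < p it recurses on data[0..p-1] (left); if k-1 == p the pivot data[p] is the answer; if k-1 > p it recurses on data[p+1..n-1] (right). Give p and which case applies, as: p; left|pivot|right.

pivot=-11, i=-1
j=0: -5>-11, skip
j=1: -19≤-11, i=0, swap(0,1) ⇒ -19 -5 1 -1 -6 -7 -2 -12 -17 -8 -3 -15 -11
j=2: 1>-11, skip
j=3: -1>-11, skip
j=4: -6>-11, skip
j=5: -7>-11, skip
j=6: -2>-11, skip
j=7: -12≤-11, i=1, swap(1,7) ⇒ -19 -12 1 -1 -6 -7 -2 -5 -17 -8 -3 -15 -11
j=8: -17≤-11, i=2, swap(2,8) ⇒ -19 -12 -17 -1 -6 -7 -2 -5 1 -8 -3 -15 -11
j=9: -8>-11, skip
j=10: -3>-11, skip
j=11: -15≤-11, i=3, swap(3,11) ⇒ -19 -12 -17 -15 -6 -7 -2 -5 1 -8 -3 -1 -11
swap(4,12) ⇒ -19 -12 -17 -15 -11 -7 -2 -5 1 -8 -3 -1 -6; return 4
p = 4; k-1 = 11 > 4 ⇒ right

4; right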